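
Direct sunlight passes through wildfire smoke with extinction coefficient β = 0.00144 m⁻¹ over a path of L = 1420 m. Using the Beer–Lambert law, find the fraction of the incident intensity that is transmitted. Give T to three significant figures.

0.129

τ = β·L = 0.00144 × 1420 = 2.0448.
T = exp(−2.0448) = 0.1294.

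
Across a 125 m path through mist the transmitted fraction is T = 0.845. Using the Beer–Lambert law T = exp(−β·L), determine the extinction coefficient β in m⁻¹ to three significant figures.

0.00135 m⁻¹

Beer–Lambert: T = exp(−βL) ⇒ β = −ln(T)/L = −ln(0.845)/125 = 0.1684/125 = 0.001347 m⁻¹.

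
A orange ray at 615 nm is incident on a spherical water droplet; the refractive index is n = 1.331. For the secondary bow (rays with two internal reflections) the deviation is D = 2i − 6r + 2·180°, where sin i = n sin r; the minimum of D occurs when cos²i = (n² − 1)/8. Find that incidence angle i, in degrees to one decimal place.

cos²i = (1.331² − 1)/8 = (1.77156 − 1)/8 = 0.09645.
cos i = 0.31056, so i = 71.907°.

71.9°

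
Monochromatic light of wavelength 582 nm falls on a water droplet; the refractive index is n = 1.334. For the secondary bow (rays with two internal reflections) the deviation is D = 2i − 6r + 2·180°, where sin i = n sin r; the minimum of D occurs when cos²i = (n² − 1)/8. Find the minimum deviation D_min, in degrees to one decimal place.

cos²i = (1.77956 − 1)/8 = 0.09744; i = arccos(0.31216) = 71.810°.
sin r = sin 71.810°/1.334 = 0.71217; r = 45.411°.
D_min = 2·71.810° − 6·45.411° + 360° = 231.153°.

231.2°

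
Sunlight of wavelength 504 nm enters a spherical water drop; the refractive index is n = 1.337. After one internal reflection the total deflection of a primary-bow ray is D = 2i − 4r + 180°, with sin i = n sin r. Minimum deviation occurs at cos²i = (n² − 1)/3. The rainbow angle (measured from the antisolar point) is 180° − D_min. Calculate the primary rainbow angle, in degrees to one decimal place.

cos²i = (1.78757 − 1)/3 = 0.26252; i = arccos(0.51237) = 59.178°.
sin r = sin 59.178°/1.337 = 0.64231; r = 39.964°.
D_min = 2·59.178° − 4·39.964° + 180° = 138.500°.
Rainbow angle = 180° − D_min = 41.500°.

41.5°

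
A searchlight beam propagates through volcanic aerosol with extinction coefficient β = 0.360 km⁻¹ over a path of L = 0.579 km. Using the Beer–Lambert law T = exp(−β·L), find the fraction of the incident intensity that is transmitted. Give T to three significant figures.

0.812

τ = β·L = 0.360 × 0.579 = 0.2084.
T = exp(−0.2084) = 0.8118.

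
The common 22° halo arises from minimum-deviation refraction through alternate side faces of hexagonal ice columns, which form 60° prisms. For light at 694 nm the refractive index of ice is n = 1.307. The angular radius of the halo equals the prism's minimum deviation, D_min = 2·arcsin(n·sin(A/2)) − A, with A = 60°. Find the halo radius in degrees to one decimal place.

21.6°

n·sin(A/2) = 1.307 × sin 30° = 1.307 × 0.5000 = 0.6535.
D_min = 2·arcsin(0.6535) − 60° = 2 × 40.806° − 60° = 21.612°.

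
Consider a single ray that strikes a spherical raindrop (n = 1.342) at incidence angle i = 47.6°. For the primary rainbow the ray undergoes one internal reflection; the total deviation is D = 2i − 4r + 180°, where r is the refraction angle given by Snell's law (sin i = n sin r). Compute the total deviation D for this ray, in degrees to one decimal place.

sin r = sin 47.6° / 1.342 = 0.7385/1.342 = 0.5503; r = 33.39°.
D = 2·47.6° − 4·33.39° + 180° = 95.20° − 133.54° + 180° = 141.66°.

141.7°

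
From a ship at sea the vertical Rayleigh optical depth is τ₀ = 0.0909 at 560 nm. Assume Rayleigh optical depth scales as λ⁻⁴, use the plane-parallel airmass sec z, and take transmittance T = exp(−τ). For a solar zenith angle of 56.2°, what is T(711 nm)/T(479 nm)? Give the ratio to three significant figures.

Airmass: sec 56.2° = 1.7976.
τ(711 nm) = 0.0909 × (560/711)⁴ × 1.7976 = 0.0909 × 0.3848 × 1.7976 = 0.0629.
τ(479 nm) = 0.0909 × (560/479)⁴ × 1.7976 = 0.0909 × 1.8681 × 1.7976 = 0.3053.
T(711)/T(479) = exp(τ_B − τ_A) = exp(0.2424) = 1.2743.

1.27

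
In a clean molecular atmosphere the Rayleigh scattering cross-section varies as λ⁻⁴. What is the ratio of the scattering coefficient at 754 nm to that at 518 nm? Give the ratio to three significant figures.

0.223

Rayleigh scattering ∝ λ⁻⁴, so the ratio of coefficients is the inverse fourth power of the wavelength ratio.
σ(754)/σ(518) = (518/754)⁴ = (0.6870)⁴ = 0.2228.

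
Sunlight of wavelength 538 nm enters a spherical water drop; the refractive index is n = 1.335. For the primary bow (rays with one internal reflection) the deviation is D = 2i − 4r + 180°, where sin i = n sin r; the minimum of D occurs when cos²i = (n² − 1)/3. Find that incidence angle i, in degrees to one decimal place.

59.3°

cos²i = (1.335² − 1)/3 = (1.78222 − 1)/3 = 0.26074.
cos i = 0.51063, so i = 59.294°.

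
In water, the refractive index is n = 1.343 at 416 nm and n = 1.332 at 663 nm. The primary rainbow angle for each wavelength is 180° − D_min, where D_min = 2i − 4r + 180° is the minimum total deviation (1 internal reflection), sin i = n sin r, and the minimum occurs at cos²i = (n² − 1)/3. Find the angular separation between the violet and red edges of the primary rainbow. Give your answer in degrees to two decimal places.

1.58°

At 416 nm (n = 1.343): cos²i = 0.26788 → i = 58.830°, r = 39.577°, D_min = 139.354°, rainbow angle = 40.646°.
At 663 nm (n = 1.332): cos²i = 0.25807 → i = 59.469°, r = 40.290°, D_min = 137.776°, rainbow angle = 42.224°.
Angular width = |40.646° − 42.224°| = 1.578°.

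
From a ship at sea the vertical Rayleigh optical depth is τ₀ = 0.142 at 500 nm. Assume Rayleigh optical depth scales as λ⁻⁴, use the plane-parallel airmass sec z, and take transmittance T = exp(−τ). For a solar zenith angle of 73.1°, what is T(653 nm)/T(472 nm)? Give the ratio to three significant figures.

Airmass: sec 73.1° = 3.4399.
τ(653 nm) = 0.142 × (500/653)⁴ × 3.4399 = 0.142 × 0.3437 × 3.4399 = 0.1679.
τ(472 nm) = 0.142 × (500/472)⁴ × 3.4399 = 0.142 × 1.2593 × 3.4399 = 0.6151.
T(653)/T(472) = exp(τ_B − τ_A) = exp(0.4472) = 1.5639.

1.56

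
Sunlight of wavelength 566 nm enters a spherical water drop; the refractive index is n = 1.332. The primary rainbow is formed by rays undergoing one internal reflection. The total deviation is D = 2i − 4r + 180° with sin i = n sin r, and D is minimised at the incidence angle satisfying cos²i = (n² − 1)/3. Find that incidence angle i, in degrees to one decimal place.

59.5°

cos²i = (1.332² − 1)/3 = (1.77422 − 1)/3 = 0.25807.
cos i = 0.50801, so i = 59.469°.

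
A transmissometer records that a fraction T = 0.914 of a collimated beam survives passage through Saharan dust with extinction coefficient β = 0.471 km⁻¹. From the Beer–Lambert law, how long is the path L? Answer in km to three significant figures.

Beer–Lambert: T = exp(−βL) ⇒ L = −ln(T)/β = −ln(0.914)/0.471 = 0.0899/0.471 = 0.1909 km.

0.191 km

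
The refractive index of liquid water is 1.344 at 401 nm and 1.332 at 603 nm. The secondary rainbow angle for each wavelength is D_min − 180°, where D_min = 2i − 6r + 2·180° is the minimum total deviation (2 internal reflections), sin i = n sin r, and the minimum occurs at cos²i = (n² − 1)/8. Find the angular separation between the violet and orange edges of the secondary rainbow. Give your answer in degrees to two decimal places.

3.10°

At 401 nm (n = 1.344): cos²i = 0.10079 → i = 71.490°, r = 44.874°, D_min = 233.733°, rainbow angle = 53.733°.
At 603 nm (n = 1.332): cos²i = 0.09678 → i = 71.875°, r = 45.520°, D_min = 230.628°, rainbow angle = 50.628°.
Angular width = |53.733° − 50.628°| = 3.104°.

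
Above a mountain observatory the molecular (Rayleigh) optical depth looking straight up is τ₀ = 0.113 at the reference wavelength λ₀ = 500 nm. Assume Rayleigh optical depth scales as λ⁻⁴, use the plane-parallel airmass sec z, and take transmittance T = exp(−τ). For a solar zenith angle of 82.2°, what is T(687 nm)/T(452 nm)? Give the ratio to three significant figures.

Airmass: sec 82.2° = 7.3684.
τ(687 nm) = 0.113 × (500/687)⁴ × 7.3684 = 0.113 × 0.2806 × 7.3684 = 0.2336.
τ(452 nm) = 0.113 × (500/452)⁴ × 7.3684 = 0.113 × 1.4974 × 7.3684 = 1.2467.
T(687)/T(452) = exp(τ_B − τ_A) = exp(1.0131) = 2.7542.

2.75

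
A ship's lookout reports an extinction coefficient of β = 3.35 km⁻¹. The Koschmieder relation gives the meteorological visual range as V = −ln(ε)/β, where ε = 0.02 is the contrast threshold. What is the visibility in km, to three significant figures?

V = −ln(0.02) / 3.35 = 3.912 / 3.35 = 1.1678 km.

1.17 km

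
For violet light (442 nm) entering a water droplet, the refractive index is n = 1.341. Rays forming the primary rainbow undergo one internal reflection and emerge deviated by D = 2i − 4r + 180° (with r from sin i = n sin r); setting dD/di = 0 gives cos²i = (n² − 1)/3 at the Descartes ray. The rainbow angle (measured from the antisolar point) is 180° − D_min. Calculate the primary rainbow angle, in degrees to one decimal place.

cos²i = (1.79828 − 1)/3 = 0.26609; i = arccos(0.51584) = 58.946°.
sin r = sin 58.946°/1.341 = 0.63884; r = 39.705°.
D_min = 2·58.946° − 4·39.705° + 180° = 139.071°.
Rainbow angle = 180° − D_min = 40.929°.

40.9°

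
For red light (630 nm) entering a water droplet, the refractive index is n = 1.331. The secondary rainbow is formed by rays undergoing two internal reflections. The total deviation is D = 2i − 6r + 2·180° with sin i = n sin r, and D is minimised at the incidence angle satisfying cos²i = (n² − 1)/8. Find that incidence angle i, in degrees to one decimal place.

71.9°

cos²i = (1.331² − 1)/8 = (1.77156 − 1)/8 = 0.09645.
cos i = 0.31056, so i = 71.907°.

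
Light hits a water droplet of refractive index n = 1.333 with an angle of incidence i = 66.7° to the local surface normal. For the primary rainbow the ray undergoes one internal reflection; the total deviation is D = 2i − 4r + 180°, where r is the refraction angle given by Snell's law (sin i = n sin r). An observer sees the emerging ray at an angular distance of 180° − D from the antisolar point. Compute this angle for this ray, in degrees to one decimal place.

40.8°

sin r = sin 66.7° / 1.333 = 0.9184/1.333 = 0.6890; r = 43.55°.
D = 2·66.7° − 4·43.55° + 180° = 133.40° − 174.21° + 180° = 139.19°.
Angle from antisolar point = 180° − D = 40.81°.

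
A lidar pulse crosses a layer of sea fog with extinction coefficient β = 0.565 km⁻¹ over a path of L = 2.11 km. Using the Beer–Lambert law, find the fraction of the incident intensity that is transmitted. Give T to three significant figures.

0.304

τ = β·L = 0.565 × 2.11 = 1.1921.
T = exp(−1.1921) = 0.3036.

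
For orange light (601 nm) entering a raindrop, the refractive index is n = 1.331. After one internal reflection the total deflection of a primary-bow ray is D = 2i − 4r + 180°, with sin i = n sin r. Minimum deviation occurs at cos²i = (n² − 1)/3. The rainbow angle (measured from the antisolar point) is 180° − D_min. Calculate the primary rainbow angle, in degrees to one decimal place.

cos²i = (1.77156 − 1)/3 = 0.25719; i = arccos(0.50714) = 59.527°.
sin r = sin 59.527°/1.331 = 0.64753; r = 40.356°.
D_min = 2·59.527° − 4·40.356° + 180° = 137.630°.
Rainbow angle = 180° − D_min = 42.370°.

42.4°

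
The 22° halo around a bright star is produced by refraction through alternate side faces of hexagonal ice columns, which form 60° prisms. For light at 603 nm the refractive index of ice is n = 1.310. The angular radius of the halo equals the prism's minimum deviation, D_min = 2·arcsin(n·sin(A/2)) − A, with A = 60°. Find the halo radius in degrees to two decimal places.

21.84°

n·sin(A/2) = 1.310 × sin 30° = 1.310 × 0.5000 = 0.6550.
D_min = 2·arcsin(0.6550) − 60° = 2 × 40.920° − 60° = 21.839°.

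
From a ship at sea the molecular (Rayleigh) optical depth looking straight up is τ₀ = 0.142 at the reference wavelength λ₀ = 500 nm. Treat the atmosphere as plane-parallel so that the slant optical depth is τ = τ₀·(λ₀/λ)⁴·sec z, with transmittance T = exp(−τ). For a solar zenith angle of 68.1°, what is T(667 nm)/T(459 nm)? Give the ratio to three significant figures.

1.52

Airmass: sec 68.1° = 2.6811.
τ(667 nm) = 0.142 × (500/667)⁴ × 2.6811 = 0.142 × 0.3158 × 2.6811 = 0.1202.
τ(459 nm) = 0.142 × (500/459)⁴ × 2.6811 = 0.142 × 1.4081 × 2.6811 = 0.5361.
T(667)/T(459) = exp(τ_B − τ_A) = exp(0.4159) = 1.5157.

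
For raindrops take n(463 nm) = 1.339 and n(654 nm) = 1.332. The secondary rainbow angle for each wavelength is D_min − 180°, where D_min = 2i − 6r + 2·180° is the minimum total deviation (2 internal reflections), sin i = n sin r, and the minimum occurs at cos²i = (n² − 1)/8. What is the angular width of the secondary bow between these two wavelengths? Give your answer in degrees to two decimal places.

1.82°

At 463 nm (n = 1.339): cos²i = 0.09912 → i = 71.650°, r = 45.141°, D_min = 232.451°, rainbow angle = 52.451°.
At 654 nm (n = 1.332): cos²i = 0.09678 → i = 71.875°, r = 45.520°, D_min = 230.628°, rainbow angle = 50.628°.
Angular width = |52.451° − 50.628°| = 1.823°.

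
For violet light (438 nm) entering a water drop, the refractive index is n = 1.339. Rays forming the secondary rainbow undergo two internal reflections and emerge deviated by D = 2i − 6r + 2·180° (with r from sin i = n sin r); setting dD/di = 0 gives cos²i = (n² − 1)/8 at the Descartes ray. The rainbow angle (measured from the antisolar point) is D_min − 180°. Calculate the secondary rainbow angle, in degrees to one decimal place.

52.5°

cos²i = (1.79292 − 1)/8 = 0.09912; i = arccos(0.31483) = 71.650°.
sin r = sin 71.650°/1.339 = 0.70885; r = 45.141°.
D_min = 2·71.650° − 6·45.141° + 360° = 232.451°.
Rainbow angle = D_min − 180° = 52.451°.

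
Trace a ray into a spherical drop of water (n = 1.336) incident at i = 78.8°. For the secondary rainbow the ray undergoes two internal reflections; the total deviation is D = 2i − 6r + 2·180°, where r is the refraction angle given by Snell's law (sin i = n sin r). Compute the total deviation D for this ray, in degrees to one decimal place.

sin r = sin 78.8° / 1.336 = 0.9810/1.336 = 0.7342; r = 47.24°.
D = 2·78.8° − 6·47.24° + 2·180° = 157.60° − 283.46° + 360° = 234.14°.

234.1°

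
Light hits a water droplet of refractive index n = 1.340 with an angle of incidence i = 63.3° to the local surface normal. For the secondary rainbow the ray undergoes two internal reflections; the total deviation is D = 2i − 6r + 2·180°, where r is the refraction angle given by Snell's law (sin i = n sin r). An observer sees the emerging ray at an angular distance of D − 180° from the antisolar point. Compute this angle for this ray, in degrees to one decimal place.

sin r = sin 63.3° / 1.340 = 0.8934/1.340 = 0.6667; r = 41.81°.
D = 2·63.3° − 6·41.81° + 2·180° = 126.60° − 250.87° + 360° = 235.73°.
Angle from antisolar point = D − 180° = 55.73°.

55.7°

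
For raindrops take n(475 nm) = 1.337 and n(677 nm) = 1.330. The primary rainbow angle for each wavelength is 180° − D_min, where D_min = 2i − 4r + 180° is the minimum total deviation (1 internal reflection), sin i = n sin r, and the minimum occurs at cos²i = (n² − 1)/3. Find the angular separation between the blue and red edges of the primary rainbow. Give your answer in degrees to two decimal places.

At 475 nm (n = 1.337): cos²i = 0.26252 → i = 59.178°, r = 39.964°, D_min = 138.500°, rainbow angle = 41.500°.
At 677 nm (n = 1.330): cos²i = 0.25630 → i = 59.585°, r = 40.422°, D_min = 137.484°, rainbow angle = 42.516°.
Angular width = |41.500° − 42.516°| = 1.016°.

1.02°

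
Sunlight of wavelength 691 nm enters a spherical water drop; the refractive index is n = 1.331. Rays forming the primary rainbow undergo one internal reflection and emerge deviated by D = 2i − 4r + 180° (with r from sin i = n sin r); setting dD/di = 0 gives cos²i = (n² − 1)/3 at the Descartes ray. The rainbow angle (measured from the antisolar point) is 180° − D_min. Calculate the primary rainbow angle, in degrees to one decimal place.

42.4°

cos²i = (1.77156 − 1)/3 = 0.25719; i = arccos(0.50714) = 59.527°.
sin r = sin 59.527°/1.331 = 0.64753; r = 40.356°.
D_min = 2·59.527° − 4·40.356° + 180° = 137.630°.
Rainbow angle = 180° − D_min = 42.370°.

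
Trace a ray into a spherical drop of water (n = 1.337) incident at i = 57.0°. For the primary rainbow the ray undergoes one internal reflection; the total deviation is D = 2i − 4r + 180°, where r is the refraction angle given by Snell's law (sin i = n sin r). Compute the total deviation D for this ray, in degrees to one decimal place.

138.6°

sin r = sin 57.0° / 1.337 = 0.8387/1.337 = 0.6273; r = 38.85°.
D = 2·57.0° − 4·38.85° + 180° = 114.00° − 155.40° + 180° = 138.60°.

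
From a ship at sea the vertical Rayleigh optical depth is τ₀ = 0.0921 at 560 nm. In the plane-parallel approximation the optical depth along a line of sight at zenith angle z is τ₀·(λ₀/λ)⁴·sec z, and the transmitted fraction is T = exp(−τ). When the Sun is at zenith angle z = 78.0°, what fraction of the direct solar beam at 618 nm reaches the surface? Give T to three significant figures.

sec 78.0° = 4.8097.
τ = 0.0921 × (560/618)⁴ × 4.8097 = 0.0921 × 0.6742 × 4.8097 = 0.2987.
T = exp(−0.2987) = 0.7418.

0.742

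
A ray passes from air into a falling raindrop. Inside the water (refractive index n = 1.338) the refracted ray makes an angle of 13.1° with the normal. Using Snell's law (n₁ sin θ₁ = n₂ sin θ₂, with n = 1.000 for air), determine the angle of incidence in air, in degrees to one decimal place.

Snell: sin θ_i = n · sin θ_r = 1.338 × sin 13.1° = 1.338 × 0.2267 = 0.3033.
θ_i = arcsin(0.3033) = 17.65°.

17.7°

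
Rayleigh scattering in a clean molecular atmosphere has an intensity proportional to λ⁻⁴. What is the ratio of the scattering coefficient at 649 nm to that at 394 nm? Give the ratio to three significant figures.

Rayleigh scattering ∝ λ⁻⁴, so the ratio of coefficients is the inverse fourth power of the wavelength ratio.
σ(649)/σ(394) = (394/649)⁴ = (0.6071)⁴ = 0.1358.

0.136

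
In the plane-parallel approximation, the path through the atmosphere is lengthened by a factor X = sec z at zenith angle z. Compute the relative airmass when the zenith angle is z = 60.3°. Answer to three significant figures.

X = sec z = 1/cos 60.3° = 1/0.4955 = 2.0183.

2.02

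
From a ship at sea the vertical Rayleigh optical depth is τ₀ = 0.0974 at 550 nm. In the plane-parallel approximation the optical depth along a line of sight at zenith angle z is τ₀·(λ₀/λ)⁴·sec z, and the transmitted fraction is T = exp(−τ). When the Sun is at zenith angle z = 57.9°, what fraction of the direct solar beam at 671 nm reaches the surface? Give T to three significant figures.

sec 57.9° = 1.8818.
τ = 0.0974 × (550/671)⁴ × 1.8818 = 0.0974 × 0.4514 × 1.8818 = 0.0827.
T = exp(−0.0827) = 0.9206.

0.921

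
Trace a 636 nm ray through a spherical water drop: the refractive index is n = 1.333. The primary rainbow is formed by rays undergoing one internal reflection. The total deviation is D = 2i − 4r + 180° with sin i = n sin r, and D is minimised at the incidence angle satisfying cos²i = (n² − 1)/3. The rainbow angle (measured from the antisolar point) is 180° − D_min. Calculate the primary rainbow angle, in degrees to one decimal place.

cos²i = (1.77689 − 1)/3 = 0.25896; i = arccos(0.50888) = 59.410°.
sin r = sin 59.410°/1.333 = 0.64579; r = 40.225°.
D_min = 2·59.410° − 4·40.225° + 180° = 137.922°.
Rainbow angle = 180° − D_min = 42.078°.

42.1°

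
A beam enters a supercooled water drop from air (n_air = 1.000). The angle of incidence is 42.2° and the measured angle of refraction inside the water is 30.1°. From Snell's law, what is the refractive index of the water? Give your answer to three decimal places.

1.339

n = sin θ_i / sin θ_r = sin 42.2° / sin 30.1° = 0.6717 / 0.5015 = 1.3394.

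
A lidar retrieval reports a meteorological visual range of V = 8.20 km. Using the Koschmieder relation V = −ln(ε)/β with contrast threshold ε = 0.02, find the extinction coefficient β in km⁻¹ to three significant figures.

β = −ln(0.02) / V = 3.912 / 8.20 = 0.4771 km⁻¹.

0.477 km⁻¹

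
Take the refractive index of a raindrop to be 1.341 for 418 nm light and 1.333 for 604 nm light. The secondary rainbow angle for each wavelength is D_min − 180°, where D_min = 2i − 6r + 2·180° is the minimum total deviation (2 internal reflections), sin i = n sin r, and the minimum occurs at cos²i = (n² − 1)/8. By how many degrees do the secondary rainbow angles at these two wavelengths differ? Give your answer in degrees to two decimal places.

At 418 nm (n = 1.341): cos²i = 0.09979 → i = 71.586°, r = 45.034°, D_min = 232.966°, rainbow angle = 52.966°.
At 604 nm (n = 1.333): cos²i = 0.09711 → i = 71.843°, r = 45.466°, D_min = 230.891°, rainbow angle = 50.891°.
Angular width = |52.966° − 50.891°| = 2.075°.

2.08°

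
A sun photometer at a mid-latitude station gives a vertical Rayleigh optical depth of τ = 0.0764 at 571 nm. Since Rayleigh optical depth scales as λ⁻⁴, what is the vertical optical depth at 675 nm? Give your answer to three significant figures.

τ(675 nm) = τ(571 nm) × (571/675)⁴ = 0.0764 × (0.8459)⁴ = 0.0764 × 0.5121 = 0.0391.

0.0391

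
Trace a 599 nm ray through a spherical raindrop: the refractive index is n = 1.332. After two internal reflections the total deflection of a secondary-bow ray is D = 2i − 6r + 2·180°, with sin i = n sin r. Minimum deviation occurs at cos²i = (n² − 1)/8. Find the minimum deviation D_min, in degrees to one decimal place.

230.6°

cos²i = (1.77422 − 1)/8 = 0.09678; i = arccos(0.31109) = 71.875°.
sin r = sin 71.875°/1.332 = 0.71350; r = 45.520°.
D_min = 2·71.875° − 6·45.520° + 360° = 230.628°.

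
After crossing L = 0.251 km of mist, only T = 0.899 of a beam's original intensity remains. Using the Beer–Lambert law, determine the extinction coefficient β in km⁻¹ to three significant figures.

0.424 km⁻¹

Beer–Lambert: T = exp(−βL) ⇒ β = −ln(T)/L = −ln(0.899)/0.251 = 0.1065/0.251 = 0.4242 km⁻¹.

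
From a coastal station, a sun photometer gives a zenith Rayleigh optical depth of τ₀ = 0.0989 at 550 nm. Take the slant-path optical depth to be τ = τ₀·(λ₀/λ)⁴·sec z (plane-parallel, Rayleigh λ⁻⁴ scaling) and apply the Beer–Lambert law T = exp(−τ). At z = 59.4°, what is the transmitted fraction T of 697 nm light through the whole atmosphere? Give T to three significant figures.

0.927

sec 59.4° = 1.9645.
τ = 0.0989 × (550/697)⁴ × 1.9645 = 0.0989 × 0.3877 × 1.9645 = 0.0753.
T = exp(−0.0753) = 0.9274.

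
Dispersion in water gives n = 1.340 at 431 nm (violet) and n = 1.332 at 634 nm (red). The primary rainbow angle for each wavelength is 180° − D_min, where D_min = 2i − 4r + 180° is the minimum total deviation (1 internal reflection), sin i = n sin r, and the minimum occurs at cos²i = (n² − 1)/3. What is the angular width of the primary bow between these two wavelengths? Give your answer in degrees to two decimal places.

1.15°

At 431 nm (n = 1.340): cos²i = 0.26520 → i = 59.004°, r = 39.770°, D_min = 138.929°, rainbow angle = 41.071°.
At 634 nm (n = 1.332): cos²i = 0.25807 → i = 59.469°, r = 40.290°, D_min = 137.776°, rainbow angle = 42.224°.
Angular width = |41.071° − 42.224°| = 1.153°.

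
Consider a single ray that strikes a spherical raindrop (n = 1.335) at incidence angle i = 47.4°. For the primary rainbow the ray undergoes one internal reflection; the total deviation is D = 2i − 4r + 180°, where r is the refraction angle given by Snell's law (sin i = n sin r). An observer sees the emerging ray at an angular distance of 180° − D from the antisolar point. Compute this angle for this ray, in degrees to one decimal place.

sin r = sin 47.4° / 1.335 = 0.7361/1.335 = 0.5514; r = 33.46°.
D = 2·47.4° − 4·33.46° + 180° = 94.80° − 133.85° + 180° = 140.95°.
Angle from antisolar point = 180° − D = 39.05°.

39.0°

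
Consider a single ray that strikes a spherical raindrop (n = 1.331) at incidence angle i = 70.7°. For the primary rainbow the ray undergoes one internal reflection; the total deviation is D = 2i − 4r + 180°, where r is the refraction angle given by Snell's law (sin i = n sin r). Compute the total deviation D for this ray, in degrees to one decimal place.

sin r = sin 70.7° / 1.331 = 0.9438/1.331 = 0.7091; r = 45.16°.
D = 2·70.7° − 4·45.16° + 180° = 141.40° − 180.64° + 180° = 140.76°.

140.8°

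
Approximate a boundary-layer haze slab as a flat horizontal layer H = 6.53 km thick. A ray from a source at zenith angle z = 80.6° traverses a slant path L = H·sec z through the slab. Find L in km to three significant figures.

40.0 km

sec z = 1/cos 80.6° = 6.1227.
L = 6.53 × 6.1227 = 39.981 km.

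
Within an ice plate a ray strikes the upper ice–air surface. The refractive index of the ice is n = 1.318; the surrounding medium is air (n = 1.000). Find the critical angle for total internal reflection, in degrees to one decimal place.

49.4°

sin θ_c = n_air / n = 1.000 / 1.318 = 0.7587.
θ_c = arcsin(0.7587) = 49.35°.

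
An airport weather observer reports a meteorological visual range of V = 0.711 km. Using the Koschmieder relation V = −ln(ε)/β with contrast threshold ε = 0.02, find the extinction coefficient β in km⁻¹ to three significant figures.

5.50 km⁻¹

β = −ln(0.02) / V = 3.912 / 0.711 = 5.5021 km⁻¹.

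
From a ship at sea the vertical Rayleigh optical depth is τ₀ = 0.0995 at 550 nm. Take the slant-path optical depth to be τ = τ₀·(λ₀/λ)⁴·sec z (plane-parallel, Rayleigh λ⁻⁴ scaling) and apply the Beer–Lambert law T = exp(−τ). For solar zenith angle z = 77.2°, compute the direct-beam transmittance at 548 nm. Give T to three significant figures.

sec 77.2° = 4.5137.
τ = 0.0995 × (550/548)⁴ × 4.5137 = 0.0995 × 1.0147 × 4.5137 = 0.4557.
T = exp(−0.4557) = 0.6340.

0.634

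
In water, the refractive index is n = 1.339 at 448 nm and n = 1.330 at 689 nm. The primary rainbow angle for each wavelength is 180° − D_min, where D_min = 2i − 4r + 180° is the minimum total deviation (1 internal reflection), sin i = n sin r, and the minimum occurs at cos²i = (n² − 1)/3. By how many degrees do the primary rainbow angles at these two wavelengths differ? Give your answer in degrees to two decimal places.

At 448 nm (n = 1.339): cos²i = 0.26431 → i = 59.062°, r = 39.834°, D_min = 138.786°, rainbow angle = 41.214°.
At 689 nm (n = 1.330): cos²i = 0.25630 → i = 59.585°, r = 40.422°, D_min = 137.484°, rainbow angle = 42.516°.
Angular width = |41.214° − 42.516°| = 1.303°.

1.30°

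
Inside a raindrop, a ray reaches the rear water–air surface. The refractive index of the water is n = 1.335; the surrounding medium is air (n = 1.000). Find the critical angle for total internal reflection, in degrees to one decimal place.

48.5°

sin θ_c = n_air / n = 1.000 / 1.335 = 0.7491.
θ_c = arcsin(0.7491) = 48.51°.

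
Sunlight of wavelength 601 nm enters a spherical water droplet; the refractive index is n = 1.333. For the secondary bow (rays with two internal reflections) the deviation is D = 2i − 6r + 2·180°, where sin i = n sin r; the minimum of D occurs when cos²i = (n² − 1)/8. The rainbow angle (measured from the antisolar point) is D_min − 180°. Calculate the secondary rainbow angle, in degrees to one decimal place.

50.9°

cos²i = (1.77689 − 1)/8 = 0.09711; i = arccos(0.31163) = 71.843°.
sin r = sin 71.843°/1.333 = 0.71283; r = 45.466°.
D_min = 2·71.843° − 6·45.466° + 360° = 230.891°.
Rainbow angle = D_min − 180° = 50.891°.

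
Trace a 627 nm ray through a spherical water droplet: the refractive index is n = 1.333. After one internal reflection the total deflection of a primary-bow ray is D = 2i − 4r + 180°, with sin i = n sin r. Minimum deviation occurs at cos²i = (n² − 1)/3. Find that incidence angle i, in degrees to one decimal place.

cos²i = (1.333² − 1)/3 = (1.77689 − 1)/3 = 0.25896.
cos i = 0.50888, so i = 59.410°.

59.4°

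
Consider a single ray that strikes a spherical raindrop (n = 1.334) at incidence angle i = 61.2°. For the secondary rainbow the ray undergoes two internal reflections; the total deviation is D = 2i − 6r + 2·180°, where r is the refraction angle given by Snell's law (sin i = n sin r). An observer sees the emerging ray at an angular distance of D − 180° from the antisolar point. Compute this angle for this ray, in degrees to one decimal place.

sin r = sin 61.2° / 1.334 = 0.8763/1.334 = 0.6569; r = 41.06°.
D = 2·61.2° − 6·41.06° + 2·180° = 122.40° − 246.38° + 360° = 236.02°.
Angle from antisolar point = D − 180° = 56.02°.

56.0°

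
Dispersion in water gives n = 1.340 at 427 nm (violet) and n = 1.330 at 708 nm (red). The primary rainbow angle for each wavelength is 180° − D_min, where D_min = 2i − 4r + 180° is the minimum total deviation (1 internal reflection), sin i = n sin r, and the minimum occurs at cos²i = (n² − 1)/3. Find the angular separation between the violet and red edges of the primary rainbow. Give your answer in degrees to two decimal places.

At 427 nm (n = 1.340): cos²i = 0.26520 → i = 59.004°, r = 39.770°, D_min = 138.929°, rainbow angle = 41.071°.
At 708 nm (n = 1.330): cos²i = 0.25630 → i = 59.585°, r = 40.422°, D_min = 137.484°, rainbow angle = 42.516°.
Angular width = |41.071° − 42.516°| = 1.445°.

1.45°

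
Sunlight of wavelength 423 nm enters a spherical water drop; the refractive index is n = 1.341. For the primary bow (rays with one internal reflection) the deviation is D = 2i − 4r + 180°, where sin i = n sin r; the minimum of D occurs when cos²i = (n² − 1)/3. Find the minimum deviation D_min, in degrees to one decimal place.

cos²i = (1.79828 − 1)/3 = 0.26609; i = arccos(0.51584) = 58.946°.
sin r = sin 58.946°/1.341 = 0.63884; r = 39.705°.
D_min = 2·58.946° − 4·39.705° + 180° = 139.071°.

139.1°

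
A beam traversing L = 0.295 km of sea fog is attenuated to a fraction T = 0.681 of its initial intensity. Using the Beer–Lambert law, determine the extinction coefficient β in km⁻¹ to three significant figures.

Beer–Lambert: T = exp(−βL) ⇒ β = −ln(T)/L = −ln(0.681)/0.295 = 0.3842/0.295 = 1.302 km⁻¹.

1.30 km⁻¹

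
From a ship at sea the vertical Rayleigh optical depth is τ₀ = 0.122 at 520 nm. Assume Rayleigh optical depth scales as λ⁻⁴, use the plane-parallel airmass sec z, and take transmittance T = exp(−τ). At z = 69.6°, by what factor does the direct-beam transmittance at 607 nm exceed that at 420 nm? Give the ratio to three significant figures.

Airmass: sec 69.6° = 2.8688.
τ(607 nm) = 0.122 × (520/607)⁴ × 2.8688 = 0.122 × 0.5386 × 2.8688 = 0.1885.
τ(420 nm) = 0.122 × (520/420)⁴ × 2.8688 = 0.122 × 2.3497 × 2.8688 = 0.8224.
T(607)/T(420) = exp(τ_B − τ_A) = exp(0.6339) = 1.8849.

1.88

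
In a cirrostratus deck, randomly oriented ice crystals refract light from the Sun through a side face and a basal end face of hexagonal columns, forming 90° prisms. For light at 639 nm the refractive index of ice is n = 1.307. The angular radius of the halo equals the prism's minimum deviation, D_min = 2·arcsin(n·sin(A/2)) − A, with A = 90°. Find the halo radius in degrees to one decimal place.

45.1°

n·sin(A/2) = 1.307 × sin 45° = 1.307 × 0.7071 = 0.9242.
D_min = 2·arcsin(0.9242) − 90° = 2 × 67.546° − 90° = 45.093°.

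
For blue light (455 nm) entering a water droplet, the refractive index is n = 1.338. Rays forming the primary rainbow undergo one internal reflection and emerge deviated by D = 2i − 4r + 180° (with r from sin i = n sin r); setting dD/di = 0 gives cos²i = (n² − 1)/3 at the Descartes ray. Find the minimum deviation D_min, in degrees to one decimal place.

138.6°

cos²i = (1.79024 − 1)/3 = 0.26341; i = arccos(0.51324) = 59.120°.
sin r = sin 59.120°/1.338 = 0.64144; r = 39.899°.
D_min = 2·59.120° − 4·39.899° + 180° = 138.643°.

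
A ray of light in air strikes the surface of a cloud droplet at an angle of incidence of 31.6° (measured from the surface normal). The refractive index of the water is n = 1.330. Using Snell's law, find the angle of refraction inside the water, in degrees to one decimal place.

23.2°

Snell: sin θ_r = sin θ_i / n = sin 31.6° / 1.330 = 0.5240 / 1.330 = 0.3940.
θ_r = arcsin(0.3940) = 23.20°.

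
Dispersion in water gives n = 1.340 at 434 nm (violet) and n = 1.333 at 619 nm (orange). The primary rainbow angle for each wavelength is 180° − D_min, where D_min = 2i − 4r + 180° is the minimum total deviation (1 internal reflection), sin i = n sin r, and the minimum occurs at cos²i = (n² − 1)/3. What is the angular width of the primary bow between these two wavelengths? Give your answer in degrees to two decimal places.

At 434 nm (n = 1.340): cos²i = 0.26520 → i = 59.004°, r = 39.770°, D_min = 138.929°, rainbow angle = 41.071°.
At 619 nm (n = 1.333): cos²i = 0.25896 → i = 59.410°, r = 40.225°, D_min = 137.922°, rainbow angle = 42.078°.
Angular width = |41.071° − 42.078°| = 1.007°.

1.01°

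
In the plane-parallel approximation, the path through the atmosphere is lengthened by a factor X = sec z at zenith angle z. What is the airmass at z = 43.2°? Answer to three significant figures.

1.37

X = sec z = 1/cos 43.2° = 1/0.7290 = 1.3718.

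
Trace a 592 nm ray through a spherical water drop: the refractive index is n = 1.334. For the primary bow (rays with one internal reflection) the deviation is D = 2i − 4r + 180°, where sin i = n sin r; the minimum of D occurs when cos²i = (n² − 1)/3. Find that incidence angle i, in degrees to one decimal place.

59.4°

cos²i = (1.334² − 1)/3 = (1.77956 − 1)/3 = 0.25985.
cos i = 0.50976, so i = 59.352°.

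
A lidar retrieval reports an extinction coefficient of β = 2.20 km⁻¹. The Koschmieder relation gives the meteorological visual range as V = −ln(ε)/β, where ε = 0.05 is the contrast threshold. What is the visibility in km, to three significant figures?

1.36 km

V = −ln(0.05) / 2.20 = 2.996 / 2.20 = 1.3617 km.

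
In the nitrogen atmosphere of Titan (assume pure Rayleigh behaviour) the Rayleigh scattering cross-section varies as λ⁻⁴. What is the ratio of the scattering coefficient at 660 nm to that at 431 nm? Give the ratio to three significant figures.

Rayleigh scattering ∝ λ⁻⁴, so the ratio of coefficients is the inverse fourth power of the wavelength ratio.
σ(660)/σ(431) = (431/660)⁴ = (0.6530)⁴ = 0.1819.

0.182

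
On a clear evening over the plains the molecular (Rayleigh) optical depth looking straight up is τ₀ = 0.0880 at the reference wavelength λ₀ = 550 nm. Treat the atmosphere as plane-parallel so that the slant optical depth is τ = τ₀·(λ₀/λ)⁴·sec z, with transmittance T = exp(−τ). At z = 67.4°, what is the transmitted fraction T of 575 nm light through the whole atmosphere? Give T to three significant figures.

0.826

sec 67.4° = 2.6022.
τ = 0.0880 × (550/575)⁴ × 2.6022 = 0.0880 × 0.8371 × 2.6022 = 0.1917.
T = exp(−0.1917) = 0.8256.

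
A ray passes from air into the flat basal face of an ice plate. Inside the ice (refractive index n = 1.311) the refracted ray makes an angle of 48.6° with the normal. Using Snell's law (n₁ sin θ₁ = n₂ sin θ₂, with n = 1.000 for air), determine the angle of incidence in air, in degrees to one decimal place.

Snell: sin θ_i = n · sin θ_r = 1.311 × sin 48.6° = 1.311 × 0.7501 = 0.9834.
θ_i = arcsin(0.9834) = 79.54°.

79.5°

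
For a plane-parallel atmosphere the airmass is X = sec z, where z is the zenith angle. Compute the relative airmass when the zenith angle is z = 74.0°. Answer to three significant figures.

3.63

X = sec z = 1/cos 74.0° = 1/0.2756 = 3.6280.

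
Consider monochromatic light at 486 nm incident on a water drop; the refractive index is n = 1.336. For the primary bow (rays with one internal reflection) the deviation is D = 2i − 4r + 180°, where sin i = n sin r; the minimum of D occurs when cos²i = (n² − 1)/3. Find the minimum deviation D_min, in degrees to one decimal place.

138.4°

cos²i = (1.78490 − 1)/3 = 0.26163; i = arccos(0.51150) = 59.236°.
sin r = sin 59.236°/1.336 = 0.64318; r = 40.029°.
D_min = 2·59.236° − 4·40.029° + 180° = 138.356°.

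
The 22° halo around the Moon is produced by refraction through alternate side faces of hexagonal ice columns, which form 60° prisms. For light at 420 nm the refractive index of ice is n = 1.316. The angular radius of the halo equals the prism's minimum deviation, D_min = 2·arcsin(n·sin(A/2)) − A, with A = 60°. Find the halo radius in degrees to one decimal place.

22.3°

n·sin(A/2) = 1.316 × sin 30° = 1.316 × 0.5000 = 0.6580.
D_min = 2·arcsin(0.6580) − 60° = 2 × 41.148° − 60° = 22.295°.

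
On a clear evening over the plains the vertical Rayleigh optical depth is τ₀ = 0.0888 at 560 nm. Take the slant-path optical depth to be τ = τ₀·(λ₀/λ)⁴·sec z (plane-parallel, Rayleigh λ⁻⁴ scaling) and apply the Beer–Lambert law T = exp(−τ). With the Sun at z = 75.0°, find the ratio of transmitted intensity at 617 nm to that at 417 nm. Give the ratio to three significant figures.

2.42

Airmass: sec 75.0° = 3.8637.
τ(617 nm) = 0.0888 × (560/617)⁴ × 3.8637 = 0.0888 × 0.6786 × 3.8637 = 0.2328.
τ(417 nm) = 0.0888 × (560/417)⁴ × 3.8637 = 0.0888 × 3.2524 × 3.8637 = 1.1159.
T(617)/T(417) = exp(τ_B − τ_A) = exp(0.8831) = 2.4183.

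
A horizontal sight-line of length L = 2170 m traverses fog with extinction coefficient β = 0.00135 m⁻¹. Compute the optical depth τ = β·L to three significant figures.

2.93

τ = β·L = 0.00135 × 2170 = 2.9295.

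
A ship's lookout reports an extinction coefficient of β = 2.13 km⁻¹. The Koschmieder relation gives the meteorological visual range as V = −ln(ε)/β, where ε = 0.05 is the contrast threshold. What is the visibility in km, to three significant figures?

1.41 km

V = −ln(0.05) / 2.13 = 2.996 / 2.13 = 1.4064 km.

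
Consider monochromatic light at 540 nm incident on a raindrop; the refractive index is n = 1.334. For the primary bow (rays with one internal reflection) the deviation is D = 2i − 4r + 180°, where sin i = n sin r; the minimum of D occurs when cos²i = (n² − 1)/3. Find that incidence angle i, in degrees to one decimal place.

59.4°

cos²i = (1.334² − 1)/3 = (1.77956 − 1)/3 = 0.25985.
cos i = 0.50976, so i = 59.352°.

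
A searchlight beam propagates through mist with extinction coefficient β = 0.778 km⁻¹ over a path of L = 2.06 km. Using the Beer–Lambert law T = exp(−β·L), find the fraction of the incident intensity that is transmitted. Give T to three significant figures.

0.201

τ = β·L = 0.778 × 2.06 = 1.6027.
T = exp(−1.6027) = 0.2014.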